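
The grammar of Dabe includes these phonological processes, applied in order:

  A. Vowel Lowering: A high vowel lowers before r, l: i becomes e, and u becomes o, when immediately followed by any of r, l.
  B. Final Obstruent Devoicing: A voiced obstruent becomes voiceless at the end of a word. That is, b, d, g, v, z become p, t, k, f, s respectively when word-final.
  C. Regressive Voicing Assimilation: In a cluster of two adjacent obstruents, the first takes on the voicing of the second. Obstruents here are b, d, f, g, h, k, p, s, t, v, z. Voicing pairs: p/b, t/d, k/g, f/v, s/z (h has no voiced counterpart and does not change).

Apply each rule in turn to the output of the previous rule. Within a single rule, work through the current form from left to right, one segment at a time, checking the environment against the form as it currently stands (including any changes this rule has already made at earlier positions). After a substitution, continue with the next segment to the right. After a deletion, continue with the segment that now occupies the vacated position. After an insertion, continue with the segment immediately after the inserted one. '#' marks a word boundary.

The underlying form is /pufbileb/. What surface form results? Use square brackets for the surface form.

[puvbelep]

A Vowel Lowering: [pufbileb] → [pufbeleb]
B Final Obstruent Devoicing: [pufbeleb] → [pufbelep]
C Regressive Voicing Assimilation: [pufbelep] → [puvbelep]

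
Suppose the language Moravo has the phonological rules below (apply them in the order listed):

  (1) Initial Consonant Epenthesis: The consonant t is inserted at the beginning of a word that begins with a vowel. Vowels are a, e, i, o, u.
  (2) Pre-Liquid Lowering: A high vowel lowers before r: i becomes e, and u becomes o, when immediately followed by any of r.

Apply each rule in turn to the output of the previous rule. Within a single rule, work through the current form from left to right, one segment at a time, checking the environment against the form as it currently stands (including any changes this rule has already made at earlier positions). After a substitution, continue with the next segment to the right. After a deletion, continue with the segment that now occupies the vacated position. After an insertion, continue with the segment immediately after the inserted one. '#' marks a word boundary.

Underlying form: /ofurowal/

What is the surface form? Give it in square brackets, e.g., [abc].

(1) Initial Consonant Epenthesis: [ofurowal] → [tofurowal]
(2) Pre-Liquid Lowering: [tofurowal] → [toforowal]

[toforowal]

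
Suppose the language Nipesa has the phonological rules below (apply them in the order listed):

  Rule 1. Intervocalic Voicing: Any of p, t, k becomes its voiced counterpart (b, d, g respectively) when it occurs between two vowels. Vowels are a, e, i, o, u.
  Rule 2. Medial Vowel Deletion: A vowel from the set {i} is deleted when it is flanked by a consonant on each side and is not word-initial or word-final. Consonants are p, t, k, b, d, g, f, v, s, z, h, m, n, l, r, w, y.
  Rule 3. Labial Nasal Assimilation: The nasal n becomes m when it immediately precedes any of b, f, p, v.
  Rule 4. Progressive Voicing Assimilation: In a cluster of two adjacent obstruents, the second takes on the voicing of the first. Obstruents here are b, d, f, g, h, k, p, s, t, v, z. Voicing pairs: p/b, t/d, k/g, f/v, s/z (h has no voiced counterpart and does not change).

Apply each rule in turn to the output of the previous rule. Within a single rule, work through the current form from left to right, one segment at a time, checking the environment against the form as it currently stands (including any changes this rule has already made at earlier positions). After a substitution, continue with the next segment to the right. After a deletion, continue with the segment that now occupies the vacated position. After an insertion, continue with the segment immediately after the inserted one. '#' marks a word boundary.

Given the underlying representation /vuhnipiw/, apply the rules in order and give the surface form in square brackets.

[vuhmbw]

Rule 1 Intervocalic Voicing: [vuhnipiw] → [vuhnibiw]
Rule 2 Medial Vowel Deletion: [vuhnibiw] → [vuhnbw]
Rule 3 Labial Nasal Assimilation: [vuhnbw] → [vuhmbw]
Rule 4 Progressive Voicing Assimilation: no change — [vuhmbw]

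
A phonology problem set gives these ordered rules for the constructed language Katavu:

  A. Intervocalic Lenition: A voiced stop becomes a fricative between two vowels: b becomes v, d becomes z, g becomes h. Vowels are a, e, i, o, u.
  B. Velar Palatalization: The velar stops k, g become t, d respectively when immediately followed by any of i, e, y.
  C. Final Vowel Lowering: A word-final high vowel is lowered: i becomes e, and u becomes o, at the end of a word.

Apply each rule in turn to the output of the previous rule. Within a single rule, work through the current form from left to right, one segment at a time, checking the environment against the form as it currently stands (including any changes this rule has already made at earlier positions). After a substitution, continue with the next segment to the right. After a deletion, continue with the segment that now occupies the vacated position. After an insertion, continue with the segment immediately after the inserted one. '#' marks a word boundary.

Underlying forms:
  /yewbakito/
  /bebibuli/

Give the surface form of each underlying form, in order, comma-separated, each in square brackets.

/yewbakito/:
  A Intervocalic Lenition: no change — [yewbakito]
  B Velar Palatalization: [yewbakito] → [yewbatito]
  C Final Vowel Lowering: no change — [yewbatito]
/bebibuli/:
  A Intervocalic Lenition: [bebibuli] → [bevivuli]
  B Velar Palatalization: no change — [bevivuli]
  C Final Vowel Lowering: [bevivuli] → [bevivule]

[yewbatito], [bevivule]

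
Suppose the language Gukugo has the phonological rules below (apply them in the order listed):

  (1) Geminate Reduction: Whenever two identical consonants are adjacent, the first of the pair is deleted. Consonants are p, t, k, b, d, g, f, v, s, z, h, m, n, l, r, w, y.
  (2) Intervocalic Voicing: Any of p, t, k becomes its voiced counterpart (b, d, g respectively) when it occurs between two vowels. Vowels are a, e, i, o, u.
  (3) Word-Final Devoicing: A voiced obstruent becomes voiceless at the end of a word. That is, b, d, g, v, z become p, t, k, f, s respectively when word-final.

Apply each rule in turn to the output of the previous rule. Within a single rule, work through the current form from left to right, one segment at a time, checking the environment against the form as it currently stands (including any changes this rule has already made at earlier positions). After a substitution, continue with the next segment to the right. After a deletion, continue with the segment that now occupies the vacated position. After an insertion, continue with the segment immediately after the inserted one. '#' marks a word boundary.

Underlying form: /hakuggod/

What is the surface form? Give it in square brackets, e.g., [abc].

[hagugot]

(1) Geminate Reduction: [hakuggod] → [hakugod]
(2) Intervocalic Voicing: [hakugod] → [hagugod]
(3) Word-Final Devoicing: [hagugod] → [hagugot]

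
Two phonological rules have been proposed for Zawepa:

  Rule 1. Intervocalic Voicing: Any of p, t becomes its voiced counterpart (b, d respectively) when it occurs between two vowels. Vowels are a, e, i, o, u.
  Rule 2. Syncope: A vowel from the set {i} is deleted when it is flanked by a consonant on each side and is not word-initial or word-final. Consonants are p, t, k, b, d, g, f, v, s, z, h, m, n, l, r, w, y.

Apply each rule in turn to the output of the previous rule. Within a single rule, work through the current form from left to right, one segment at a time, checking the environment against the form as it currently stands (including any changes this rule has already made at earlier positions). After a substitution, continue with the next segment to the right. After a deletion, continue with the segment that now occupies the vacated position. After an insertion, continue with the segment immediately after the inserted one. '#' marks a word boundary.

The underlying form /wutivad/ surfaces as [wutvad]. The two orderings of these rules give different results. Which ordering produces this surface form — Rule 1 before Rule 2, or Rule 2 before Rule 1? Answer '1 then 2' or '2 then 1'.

2 then 1

Order 1 then 2:
  1 Intervocalic Voicing: [wutivad] → [wudivad]
  2 Syncope: [wudivad] → [wudvad]
  result: [wudvad]
Order 2 then 1:
  2 Syncope: [wutivad] → [wutvad]
  1 Intervocalic Voicing: no change — [wutvad]
  result: [wutvad]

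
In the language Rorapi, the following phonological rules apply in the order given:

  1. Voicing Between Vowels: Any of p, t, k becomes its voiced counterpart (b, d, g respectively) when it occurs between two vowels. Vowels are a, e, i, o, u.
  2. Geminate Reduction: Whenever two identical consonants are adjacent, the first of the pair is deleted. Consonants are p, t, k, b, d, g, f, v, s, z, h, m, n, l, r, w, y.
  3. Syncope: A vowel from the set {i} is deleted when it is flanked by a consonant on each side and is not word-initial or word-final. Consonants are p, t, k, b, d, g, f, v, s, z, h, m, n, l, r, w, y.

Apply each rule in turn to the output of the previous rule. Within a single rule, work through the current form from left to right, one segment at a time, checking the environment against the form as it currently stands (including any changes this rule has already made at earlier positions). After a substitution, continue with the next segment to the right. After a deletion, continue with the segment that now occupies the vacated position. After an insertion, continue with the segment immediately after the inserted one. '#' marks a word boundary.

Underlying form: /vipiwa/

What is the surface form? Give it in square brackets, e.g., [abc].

1 Voicing Between Vowels: [vipiwa] → [vibiwa]
2 Geminate Reduction: no change — [vibiwa]
3 Syncope: [vibiwa] → [vbwa]

[vbwa]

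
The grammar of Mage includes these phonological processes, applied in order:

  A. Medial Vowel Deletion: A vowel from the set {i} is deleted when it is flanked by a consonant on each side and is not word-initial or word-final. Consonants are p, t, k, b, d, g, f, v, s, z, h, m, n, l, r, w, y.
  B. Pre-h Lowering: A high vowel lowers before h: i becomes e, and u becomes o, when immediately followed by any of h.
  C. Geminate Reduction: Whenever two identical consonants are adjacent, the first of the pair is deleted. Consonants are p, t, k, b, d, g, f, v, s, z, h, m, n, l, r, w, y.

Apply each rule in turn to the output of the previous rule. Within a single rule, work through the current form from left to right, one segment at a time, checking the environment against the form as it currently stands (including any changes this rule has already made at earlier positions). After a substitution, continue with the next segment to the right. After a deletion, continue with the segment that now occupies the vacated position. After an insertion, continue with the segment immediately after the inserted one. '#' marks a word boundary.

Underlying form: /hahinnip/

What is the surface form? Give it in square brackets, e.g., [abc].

A Medial Vowel Deletion: [hahinnip] → [hahnnp]
B Pre-h Lowering: no change — [hahnnp]
C Geminate Reduction: [hahnnp] → [hahnp]

[hahnp]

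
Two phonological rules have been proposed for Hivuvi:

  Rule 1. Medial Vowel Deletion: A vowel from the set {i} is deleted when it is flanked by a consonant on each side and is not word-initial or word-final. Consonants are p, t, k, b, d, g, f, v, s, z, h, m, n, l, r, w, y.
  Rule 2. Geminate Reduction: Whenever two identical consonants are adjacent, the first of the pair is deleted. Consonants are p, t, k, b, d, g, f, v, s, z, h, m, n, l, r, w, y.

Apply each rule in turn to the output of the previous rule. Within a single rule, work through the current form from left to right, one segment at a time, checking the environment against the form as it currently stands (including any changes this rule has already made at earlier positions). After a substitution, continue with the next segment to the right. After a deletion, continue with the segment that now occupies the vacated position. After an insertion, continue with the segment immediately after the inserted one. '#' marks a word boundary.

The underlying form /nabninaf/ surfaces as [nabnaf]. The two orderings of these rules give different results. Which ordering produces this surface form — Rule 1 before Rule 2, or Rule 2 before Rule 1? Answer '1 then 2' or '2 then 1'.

Order 1 then 2:
  1 Medial Vowel Deletion: [nabninaf] → [nabnnaf]
  2 Geminate Reduction: [nabnnaf] → [nabnaf]
  result: [nabnaf]
Order 2 then 1:
  2 Geminate Reduction: no change — [nabninaf]
  1 Medial Vowel Deletion: [nabninaf] → [nabnnaf]
  result: [nabnnaf]

1 then 2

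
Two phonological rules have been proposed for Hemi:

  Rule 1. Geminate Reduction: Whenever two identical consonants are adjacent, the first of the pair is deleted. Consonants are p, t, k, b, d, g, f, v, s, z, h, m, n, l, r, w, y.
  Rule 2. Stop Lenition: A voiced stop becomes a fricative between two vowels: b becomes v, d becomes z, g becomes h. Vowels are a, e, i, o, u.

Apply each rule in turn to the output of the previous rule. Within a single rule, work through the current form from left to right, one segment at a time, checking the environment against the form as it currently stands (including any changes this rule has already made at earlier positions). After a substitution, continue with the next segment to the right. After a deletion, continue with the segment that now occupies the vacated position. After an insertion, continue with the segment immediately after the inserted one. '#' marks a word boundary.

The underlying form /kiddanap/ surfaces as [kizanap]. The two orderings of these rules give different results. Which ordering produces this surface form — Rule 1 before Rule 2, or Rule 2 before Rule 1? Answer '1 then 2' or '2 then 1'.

1 then 2

Order 1 then 2:
  1 Geminate Reduction: [kiddanap] → [kidanap]
  2 Stop Lenition: [kidanap] → [kizanap]
  result: [kizanap]
Order 2 then 1:
  2 Stop Lenition: no change — [kiddanap]
  1 Geminate Reduction: [kiddanap] → [kidanap]
  result: [kidanap]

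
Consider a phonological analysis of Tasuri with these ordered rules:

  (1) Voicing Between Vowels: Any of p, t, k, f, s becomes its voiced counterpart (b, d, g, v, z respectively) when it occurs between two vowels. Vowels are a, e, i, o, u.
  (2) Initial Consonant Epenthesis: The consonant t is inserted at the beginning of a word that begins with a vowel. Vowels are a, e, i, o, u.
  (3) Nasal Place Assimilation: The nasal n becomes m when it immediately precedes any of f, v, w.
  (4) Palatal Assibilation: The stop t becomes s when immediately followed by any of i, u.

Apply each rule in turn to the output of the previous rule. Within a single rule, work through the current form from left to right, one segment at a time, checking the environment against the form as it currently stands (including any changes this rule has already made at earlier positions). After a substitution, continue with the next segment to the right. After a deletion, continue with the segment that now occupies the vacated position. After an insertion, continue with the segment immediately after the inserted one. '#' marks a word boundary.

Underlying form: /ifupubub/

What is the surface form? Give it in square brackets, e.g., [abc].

(1) Voicing Between Vowels: [ifupubub] → [ivububub]
(2) Initial Consonant Epenthesis: [ivububub] → [tivububub]
(3) Nasal Place Assimilation: no change — [tivububub]
(4) Palatal Assibilation: [tivububub] → [sivububub]

[sivububub]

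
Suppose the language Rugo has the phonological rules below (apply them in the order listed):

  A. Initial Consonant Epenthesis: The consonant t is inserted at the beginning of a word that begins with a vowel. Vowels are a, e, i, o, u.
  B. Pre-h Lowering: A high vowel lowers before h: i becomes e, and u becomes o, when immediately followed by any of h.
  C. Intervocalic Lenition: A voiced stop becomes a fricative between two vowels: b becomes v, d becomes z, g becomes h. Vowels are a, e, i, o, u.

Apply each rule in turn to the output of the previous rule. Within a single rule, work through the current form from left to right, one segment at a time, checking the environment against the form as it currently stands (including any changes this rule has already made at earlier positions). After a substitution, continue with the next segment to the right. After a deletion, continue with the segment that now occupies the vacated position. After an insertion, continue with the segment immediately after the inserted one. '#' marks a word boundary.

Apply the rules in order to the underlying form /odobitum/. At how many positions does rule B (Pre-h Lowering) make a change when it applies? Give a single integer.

0

A Initial Consonant Epenthesis: [odobitum] → [todobitum]
B Pre-h Lowering: no change — [todobitum]
C Intervocalic Lenition: [todobitum] → [tozovitum]
Rule B changed 0 position(s).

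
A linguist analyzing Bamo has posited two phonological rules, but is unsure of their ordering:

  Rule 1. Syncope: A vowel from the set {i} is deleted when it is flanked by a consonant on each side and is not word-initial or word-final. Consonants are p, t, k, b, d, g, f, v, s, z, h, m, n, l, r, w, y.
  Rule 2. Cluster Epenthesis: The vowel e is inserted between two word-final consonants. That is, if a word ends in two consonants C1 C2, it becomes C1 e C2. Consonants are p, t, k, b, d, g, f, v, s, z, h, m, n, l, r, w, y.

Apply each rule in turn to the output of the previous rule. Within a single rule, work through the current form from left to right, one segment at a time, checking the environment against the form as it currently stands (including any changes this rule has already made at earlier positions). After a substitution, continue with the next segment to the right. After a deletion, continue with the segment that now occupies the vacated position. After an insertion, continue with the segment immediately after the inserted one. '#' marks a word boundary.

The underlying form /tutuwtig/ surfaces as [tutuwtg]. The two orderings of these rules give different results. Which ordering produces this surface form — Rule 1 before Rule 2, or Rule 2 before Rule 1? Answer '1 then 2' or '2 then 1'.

Order 1 then 2:
  1 Syncope: [tutuwtig] → [tutuwtg]
  2 Cluster Epenthesis: [tutuwtg] → [tutuwteg]
  result: [tutuwteg]
Order 2 then 1:
  2 Cluster Epenthesis: no change — [tutuwtig]
  1 Syncope: [tutuwtig] → [tutuwtg]
  result: [tutuwtg]

2 then 1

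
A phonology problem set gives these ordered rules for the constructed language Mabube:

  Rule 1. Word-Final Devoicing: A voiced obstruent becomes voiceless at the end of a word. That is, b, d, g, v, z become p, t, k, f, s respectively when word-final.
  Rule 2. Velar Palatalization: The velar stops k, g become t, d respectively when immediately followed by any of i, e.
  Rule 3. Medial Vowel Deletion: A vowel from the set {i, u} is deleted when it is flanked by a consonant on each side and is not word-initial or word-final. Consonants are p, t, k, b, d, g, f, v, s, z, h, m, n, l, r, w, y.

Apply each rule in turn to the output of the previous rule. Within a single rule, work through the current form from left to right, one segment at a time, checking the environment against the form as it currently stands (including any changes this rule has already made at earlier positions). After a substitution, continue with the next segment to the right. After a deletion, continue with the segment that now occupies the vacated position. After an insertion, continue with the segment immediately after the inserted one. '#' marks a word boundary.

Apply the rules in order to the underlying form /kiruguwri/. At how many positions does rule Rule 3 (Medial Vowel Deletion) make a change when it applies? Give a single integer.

Rule 1 Word-Final Devoicing: no change — [kiruguwri]
Rule 2 Velar Palatalization: [kiruguwri] → [tiruguwri]
Rule 3 Medial Vowel Deletion: [tiruguwri] → [trgwri]
Rule Rule 3 changed 3 position(s).

3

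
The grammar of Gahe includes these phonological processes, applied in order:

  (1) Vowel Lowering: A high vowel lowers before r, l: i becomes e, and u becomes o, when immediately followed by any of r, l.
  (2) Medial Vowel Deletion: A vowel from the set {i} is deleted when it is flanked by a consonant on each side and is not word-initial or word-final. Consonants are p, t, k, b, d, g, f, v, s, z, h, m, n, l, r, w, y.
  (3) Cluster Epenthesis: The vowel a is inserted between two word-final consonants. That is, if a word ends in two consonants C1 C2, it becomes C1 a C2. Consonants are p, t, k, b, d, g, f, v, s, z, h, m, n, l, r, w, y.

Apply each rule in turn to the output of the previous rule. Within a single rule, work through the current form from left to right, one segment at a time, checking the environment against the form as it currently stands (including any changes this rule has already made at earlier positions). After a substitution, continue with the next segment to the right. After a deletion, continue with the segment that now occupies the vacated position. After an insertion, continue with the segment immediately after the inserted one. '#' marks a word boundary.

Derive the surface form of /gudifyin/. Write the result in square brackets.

(1) Vowel Lowering: no change — [gudifyin]
(2) Medial Vowel Deletion: [gudifyin] → [gudfyn]
(3) Cluster Epenthesis: [gudfyn] → [gudfyan]

[gudfyan]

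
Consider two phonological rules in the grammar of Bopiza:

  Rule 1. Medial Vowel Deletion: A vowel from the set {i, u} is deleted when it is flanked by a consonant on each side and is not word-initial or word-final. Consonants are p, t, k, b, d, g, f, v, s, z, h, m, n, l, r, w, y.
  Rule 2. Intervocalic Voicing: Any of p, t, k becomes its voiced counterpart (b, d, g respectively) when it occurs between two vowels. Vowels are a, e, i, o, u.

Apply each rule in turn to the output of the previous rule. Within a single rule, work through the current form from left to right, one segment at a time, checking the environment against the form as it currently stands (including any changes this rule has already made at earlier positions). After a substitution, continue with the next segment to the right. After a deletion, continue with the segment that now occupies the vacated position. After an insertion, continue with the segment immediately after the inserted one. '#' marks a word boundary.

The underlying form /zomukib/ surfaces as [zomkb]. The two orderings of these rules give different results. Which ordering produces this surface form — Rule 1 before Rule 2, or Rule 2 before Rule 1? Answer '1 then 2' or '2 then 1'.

1 then 2

Order 1 then 2:
  1 Medial Vowel Deletion: [zomukib] → [zomkb]
  2 Intervocalic Voicing: no change — [zomkb]
  result: [zomkb]
Order 2 then 1:
  2 Intervocalic Voicing: [zomukib] → [zomugib]
  1 Medial Vowel Deletion: [zomugib] → [zomgb]
  result: [zomgb]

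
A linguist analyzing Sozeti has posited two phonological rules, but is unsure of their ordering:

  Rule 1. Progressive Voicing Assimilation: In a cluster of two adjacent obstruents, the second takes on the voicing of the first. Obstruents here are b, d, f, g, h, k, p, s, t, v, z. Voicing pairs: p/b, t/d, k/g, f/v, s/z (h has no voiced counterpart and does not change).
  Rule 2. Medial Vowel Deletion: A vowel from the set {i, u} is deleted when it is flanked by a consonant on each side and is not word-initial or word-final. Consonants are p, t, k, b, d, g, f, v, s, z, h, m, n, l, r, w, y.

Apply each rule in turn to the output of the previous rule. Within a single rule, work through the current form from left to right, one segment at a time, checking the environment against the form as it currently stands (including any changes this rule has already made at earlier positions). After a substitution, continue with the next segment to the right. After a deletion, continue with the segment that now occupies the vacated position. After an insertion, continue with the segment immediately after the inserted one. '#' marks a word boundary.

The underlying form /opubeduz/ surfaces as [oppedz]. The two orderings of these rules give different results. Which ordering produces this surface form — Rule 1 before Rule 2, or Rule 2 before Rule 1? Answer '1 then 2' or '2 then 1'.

2 then 1

Order 1 then 2:
  1 Progressive Voicing Assimilation: no change — [opubeduz]
  2 Medial Vowel Deletion: [opubeduz] → [opbedz]
  result: [opbedz]
Order 2 then 1:
  2 Medial Vowel Deletion: [opubeduz] → [opbedz]
  1 Progressive Voicing Assimilation: [opbedz] → [oppedz]
  result: [oppedz]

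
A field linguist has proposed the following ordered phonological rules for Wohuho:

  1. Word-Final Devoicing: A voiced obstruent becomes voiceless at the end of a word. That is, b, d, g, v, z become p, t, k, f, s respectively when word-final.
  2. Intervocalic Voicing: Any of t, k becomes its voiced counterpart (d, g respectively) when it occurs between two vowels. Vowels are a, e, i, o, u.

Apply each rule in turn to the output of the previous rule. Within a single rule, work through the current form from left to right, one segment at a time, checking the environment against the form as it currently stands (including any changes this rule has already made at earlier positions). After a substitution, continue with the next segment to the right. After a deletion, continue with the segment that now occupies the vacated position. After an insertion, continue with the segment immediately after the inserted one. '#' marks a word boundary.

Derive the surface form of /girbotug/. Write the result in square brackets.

1 Word-Final Devoicing: [girbotug] → [girbotuk]
2 Intervocalic Voicing: [girbotuk] → [girboduk]

[girboduk]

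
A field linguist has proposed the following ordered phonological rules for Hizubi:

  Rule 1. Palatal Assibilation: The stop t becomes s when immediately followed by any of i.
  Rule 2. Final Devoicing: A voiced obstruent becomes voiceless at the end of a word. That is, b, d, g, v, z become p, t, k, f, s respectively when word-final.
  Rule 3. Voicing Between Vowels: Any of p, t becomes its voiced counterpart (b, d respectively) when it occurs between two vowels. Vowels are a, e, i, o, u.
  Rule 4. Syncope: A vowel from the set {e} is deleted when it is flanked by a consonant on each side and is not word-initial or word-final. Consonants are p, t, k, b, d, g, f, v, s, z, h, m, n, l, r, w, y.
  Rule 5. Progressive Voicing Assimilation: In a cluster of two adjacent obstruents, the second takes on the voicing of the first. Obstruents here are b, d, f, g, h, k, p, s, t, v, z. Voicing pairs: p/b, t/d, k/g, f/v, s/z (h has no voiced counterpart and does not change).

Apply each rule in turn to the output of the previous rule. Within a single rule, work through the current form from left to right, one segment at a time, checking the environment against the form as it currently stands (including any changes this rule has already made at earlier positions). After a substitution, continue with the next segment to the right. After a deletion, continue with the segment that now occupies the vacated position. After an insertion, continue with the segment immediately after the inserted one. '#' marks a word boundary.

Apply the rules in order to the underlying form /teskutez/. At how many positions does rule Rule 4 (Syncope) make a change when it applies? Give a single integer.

Rule 1 Palatal Assibilation: no change — [teskutez]
Rule 2 Final Devoicing: [teskutez] → [teskutes]
Rule 3 Voicing Between Vowels: [teskutes] → [teskudes]
Rule 4 Syncope: [teskudes] → [tskuds]
Rule 5 Progressive Voicing Assimilation: [tskuds] → [tskudz]
Rule Rule 4 changed 2 position(s).

2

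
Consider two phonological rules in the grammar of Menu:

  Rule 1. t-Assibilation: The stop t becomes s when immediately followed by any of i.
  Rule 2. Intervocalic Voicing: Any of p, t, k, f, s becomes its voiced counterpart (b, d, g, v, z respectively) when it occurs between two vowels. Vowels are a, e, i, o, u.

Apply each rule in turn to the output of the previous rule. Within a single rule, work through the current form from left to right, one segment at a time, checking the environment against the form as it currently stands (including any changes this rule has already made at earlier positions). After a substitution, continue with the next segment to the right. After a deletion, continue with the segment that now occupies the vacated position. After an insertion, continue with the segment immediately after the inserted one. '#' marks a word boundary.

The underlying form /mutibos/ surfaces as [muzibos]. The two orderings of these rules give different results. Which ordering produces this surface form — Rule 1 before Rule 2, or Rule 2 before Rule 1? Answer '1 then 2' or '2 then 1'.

Order 1 then 2:
  1 t-Assibilation: [mutibos] → [musibos]
  2 Intervocalic Voicing: [musibos] → [muzibos]
  result: [muzibos]
Order 2 then 1:
  2 Intervocalic Voicing: [mutibos] → [mudibos]
  1 t-Assibilation: no change — [mudibos]
  result: [mudibos]

1 then 2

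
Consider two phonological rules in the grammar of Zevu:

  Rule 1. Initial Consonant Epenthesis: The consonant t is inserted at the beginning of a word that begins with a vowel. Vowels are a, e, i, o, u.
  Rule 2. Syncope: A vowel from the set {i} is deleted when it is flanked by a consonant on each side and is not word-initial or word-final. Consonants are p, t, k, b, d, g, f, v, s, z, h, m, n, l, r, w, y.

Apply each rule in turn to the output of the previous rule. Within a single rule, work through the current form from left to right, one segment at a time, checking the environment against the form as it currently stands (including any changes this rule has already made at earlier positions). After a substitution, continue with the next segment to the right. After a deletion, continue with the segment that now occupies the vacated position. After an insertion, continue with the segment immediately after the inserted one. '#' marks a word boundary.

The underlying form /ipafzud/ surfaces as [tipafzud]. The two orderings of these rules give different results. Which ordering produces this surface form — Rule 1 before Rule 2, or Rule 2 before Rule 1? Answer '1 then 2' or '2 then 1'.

Order 1 then 2:
  1 Initial Consonant Epenthesis: [ipafzud] → [tipafzud]
  2 Syncope: [tipafzud] → [tpafzud]
  result: [tpafzud]
Order 2 then 1:
  2 Syncope: no change — [ipafzud]
  1 Initial Consonant Epenthesis: [ipafzud] → [tipafzud]
  result: [tipafzud]

2 then 1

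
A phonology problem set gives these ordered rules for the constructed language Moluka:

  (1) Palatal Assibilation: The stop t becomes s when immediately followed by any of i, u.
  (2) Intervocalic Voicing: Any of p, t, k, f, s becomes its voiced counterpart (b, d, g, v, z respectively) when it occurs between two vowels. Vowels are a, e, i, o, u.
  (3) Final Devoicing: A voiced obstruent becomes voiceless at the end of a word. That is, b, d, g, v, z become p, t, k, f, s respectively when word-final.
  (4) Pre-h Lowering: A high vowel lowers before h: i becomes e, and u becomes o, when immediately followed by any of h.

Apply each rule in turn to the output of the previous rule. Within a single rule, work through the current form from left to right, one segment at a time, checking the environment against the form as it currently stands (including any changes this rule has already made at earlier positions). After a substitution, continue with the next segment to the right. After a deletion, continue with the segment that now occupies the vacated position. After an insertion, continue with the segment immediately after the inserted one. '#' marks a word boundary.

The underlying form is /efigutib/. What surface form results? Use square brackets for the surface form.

(1) Palatal Assibilation: [efigutib] → [efigusib]
(2) Intervocalic Voicing: [efigusib] → [eviguzib]
(3) Final Devoicing: [eviguzib] → [eviguzip]
(4) Pre-h Lowering: no change — [eviguzip]

[eviguzip]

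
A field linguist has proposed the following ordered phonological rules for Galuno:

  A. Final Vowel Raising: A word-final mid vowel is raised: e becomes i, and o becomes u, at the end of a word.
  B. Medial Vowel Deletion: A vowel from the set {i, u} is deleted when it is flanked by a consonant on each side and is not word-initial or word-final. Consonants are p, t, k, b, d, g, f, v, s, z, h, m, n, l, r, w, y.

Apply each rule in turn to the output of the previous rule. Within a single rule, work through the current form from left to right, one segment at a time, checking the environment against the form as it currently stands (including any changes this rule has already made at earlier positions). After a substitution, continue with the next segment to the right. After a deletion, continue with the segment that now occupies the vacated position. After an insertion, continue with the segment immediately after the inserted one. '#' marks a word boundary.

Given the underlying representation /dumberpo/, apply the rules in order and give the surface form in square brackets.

A Final Vowel Raising: [dumberpo] → [dumberpu]
B Medial Vowel Deletion: [dumberpu] → [dmberpu]

[dmberpu]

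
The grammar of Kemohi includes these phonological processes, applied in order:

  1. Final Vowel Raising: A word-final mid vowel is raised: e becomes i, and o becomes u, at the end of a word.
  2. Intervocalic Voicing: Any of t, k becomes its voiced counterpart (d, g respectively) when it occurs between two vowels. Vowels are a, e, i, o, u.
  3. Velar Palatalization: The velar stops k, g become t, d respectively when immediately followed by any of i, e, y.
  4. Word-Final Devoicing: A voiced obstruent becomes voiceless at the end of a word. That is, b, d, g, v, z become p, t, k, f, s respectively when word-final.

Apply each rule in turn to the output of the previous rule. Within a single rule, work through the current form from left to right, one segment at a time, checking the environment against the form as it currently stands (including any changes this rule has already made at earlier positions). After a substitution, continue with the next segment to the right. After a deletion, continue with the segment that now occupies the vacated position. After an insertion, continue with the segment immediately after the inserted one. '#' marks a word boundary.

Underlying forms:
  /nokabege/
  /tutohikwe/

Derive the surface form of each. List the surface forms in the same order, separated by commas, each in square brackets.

/nokabege/:
  1 Final Vowel Raising: [nokabege] → [nokabegi]
  2 Intervocalic Voicing: [nokabegi] → [nogabegi]
  3 Velar Palatalization: [nogabegi] → [nogabedi]
  4 Word-Final Devoicing: no change — [nogabedi]
/tutohikwe/:
  1 Final Vowel Raising: [tutohikwe] → [tutohikwi]
  2 Intervocalic Voicing: [tutohikwi] → [tudohikwi]
  3 Velar Palatalization: no change — [tudohikwi]
  4 Word-Final Devoicing: no change — [tudohikwi]

[nogabedi], [tudohikwi]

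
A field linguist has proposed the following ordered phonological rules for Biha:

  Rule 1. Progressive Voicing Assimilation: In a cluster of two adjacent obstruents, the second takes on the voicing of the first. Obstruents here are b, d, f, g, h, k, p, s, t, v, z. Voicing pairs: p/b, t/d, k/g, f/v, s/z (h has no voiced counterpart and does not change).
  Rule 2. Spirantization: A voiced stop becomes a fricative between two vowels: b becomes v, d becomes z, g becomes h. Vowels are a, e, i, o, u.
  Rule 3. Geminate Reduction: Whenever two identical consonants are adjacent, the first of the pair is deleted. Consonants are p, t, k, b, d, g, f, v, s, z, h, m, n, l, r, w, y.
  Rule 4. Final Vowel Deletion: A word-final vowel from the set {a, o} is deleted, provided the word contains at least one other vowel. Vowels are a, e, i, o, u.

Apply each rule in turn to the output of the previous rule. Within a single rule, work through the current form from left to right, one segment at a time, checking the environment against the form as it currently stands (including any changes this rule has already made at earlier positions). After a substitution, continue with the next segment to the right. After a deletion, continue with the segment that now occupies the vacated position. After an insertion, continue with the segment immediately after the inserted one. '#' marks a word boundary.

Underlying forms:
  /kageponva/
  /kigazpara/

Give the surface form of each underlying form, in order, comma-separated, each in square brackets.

[kaheponv], [kihazbar]

/kageponva/:
  Rule 1 Progressive Voicing Assimilation: no change — [kageponva]
  Rule 2 Spirantization: [kageponva] → [kaheponva]
  Rule 3 Geminate Reduction: no change — [kaheponva]
  Rule 4 Final Vowel Deletion: [kaheponva] → [kaheponv]
/kigazpara/:
  Rule 1 Progressive Voicing Assimilation: [kigazpara] → [kigazbara]
  Rule 2 Spirantization: [kigazbara] → [kihazbara]
  Rule 3 Geminate Reduction: no change — [kihazbara]
  Rule 4 Final Vowel Deletion: [kihazbara] → [kihazbar]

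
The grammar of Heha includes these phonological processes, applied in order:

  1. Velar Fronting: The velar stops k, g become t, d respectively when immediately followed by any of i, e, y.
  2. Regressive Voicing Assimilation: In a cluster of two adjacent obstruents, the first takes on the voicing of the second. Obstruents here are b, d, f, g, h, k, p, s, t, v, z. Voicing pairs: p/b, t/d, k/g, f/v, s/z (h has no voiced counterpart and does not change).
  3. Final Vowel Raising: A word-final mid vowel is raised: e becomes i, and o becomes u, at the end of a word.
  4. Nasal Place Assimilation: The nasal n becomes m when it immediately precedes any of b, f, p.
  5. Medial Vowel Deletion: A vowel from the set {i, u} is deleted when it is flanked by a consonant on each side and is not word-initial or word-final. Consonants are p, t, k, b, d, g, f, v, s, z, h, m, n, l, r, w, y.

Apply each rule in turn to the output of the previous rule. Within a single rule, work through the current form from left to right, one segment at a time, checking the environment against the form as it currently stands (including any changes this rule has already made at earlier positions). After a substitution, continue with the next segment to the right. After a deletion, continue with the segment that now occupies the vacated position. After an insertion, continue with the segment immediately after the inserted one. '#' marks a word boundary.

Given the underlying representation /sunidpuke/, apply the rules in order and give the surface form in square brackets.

[sntpti]

1 Velar Fronting: [sunidpuke] → [sunidpute]
2 Regressive Voicing Assimilation: [sunidpute] → [sunitpute]
3 Final Vowel Raising: [sunitpute] → [sunitputi]
4 Nasal Place Assimilation: no change — [sunitputi]
5 Medial Vowel Deletion: [sunitputi] → [sntpti]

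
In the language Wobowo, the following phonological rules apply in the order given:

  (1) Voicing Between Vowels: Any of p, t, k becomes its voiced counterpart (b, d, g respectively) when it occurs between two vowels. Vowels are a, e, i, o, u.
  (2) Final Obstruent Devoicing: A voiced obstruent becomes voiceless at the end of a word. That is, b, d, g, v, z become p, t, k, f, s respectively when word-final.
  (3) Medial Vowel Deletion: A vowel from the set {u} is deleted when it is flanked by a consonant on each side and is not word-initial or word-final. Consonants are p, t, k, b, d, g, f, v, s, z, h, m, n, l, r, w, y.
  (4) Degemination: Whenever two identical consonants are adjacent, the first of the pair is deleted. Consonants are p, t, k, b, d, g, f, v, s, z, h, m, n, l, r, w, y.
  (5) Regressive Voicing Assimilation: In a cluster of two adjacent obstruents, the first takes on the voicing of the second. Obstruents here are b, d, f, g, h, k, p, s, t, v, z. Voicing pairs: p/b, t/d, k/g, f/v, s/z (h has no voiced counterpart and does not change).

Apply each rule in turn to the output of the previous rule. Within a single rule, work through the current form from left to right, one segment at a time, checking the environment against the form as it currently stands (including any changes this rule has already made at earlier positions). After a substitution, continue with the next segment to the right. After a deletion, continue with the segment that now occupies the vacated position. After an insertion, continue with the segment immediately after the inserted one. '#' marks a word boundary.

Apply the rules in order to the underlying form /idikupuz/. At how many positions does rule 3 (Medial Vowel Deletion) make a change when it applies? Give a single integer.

2

(1) Voicing Between Vowels: [idikupuz] → [idigubuz]
(2) Final Obstruent Devoicing: [idigubuz] → [idigubus]
(3) Medial Vowel Deletion: [idigubus] → [idigbs]
(4) Degemination: no change — [idigbs]
(5) Regressive Voicing Assimilation: [idigbs] → [idigps]
Rule 3 changed 2 position(s).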